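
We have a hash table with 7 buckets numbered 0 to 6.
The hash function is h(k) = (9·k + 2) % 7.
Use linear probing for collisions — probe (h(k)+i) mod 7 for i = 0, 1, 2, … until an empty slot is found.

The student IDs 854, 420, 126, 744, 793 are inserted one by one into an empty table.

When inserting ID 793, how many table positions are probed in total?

854: h=2 → slot 2
420: h=2, probe 2,3 → slot 3
126: h=2, probe 2,3,4 → slot 4
744: h=6 → slot 6
793: h=6, probe 6,0 → slot 0
Table: [793, ., 854, 420, 126, ., 744]

2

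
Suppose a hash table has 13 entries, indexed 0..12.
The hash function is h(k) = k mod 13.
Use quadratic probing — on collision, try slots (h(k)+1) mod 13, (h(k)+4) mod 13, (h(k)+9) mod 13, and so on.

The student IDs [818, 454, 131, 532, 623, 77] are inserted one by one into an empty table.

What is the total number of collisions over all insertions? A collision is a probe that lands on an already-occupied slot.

10

Insert 818: h=12, slot 12 empty → index 12.
Insert 454: h=12, slot 12 occupied → index 0.
Insert 131: h=1, slot 1 empty → index 1.
Insert 532: h=12, slots 12,0 occupied → index 3.
Insert 623: h=12, slots 12,0,3 occupied → index 8.
Insert 77: h=12, slots 12,0,3,8 occupied → index 2.
Table: [454, 131, 77, 532, _, _, _, _, 623, _, _, _, 818]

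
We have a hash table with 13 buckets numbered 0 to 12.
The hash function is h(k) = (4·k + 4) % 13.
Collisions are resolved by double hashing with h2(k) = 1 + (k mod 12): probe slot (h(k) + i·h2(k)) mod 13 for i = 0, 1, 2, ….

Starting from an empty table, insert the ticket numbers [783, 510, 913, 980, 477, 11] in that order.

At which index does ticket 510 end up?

10

783: h=3 -> slot 3
510: h=3, h2=7, probe 3,10 -> slot 10
913: h=3, h2=2, probe 3,5 -> slot 5
980: h=11 -> slot 11
477: h=1 -> slot 1
11: h=9 -> slot 9
Table: [∅, 477, ∅, 783, ∅, 913, ∅, ∅, ∅, 11, 510, 980, ∅]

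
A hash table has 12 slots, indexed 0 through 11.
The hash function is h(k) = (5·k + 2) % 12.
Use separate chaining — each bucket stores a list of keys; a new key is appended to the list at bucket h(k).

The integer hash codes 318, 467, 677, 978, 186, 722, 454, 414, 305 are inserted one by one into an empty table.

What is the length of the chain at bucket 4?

318 → bucket 8
467 → bucket 9
677 → bucket 3
978 → bucket 8 (collision)
186 → bucket 8 (collision)
722 → bucket 0
454 → bucket 4
414 → bucket 8 (collision)
305 → bucket 3 (collision)
Final buckets:
0: 722
1: .
2: .
3: 677 -> 305
4: 454
5: .
6: .
7: .
8: 318 -> 978 -> 186 -> 414
9: 467
10: .
11: .

1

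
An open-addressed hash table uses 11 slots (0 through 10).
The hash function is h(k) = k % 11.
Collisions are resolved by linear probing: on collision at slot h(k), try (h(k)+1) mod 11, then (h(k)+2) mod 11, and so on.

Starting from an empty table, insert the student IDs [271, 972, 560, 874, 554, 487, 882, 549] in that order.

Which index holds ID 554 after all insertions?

271 hashes to 7; slot 7 is free => place at 7.
972 hashes to 4; slot 4 is free => place at 4.
560 hashes to 10; slot 10 is free => place at 10.
874 hashes to 5; slot 5 is free => place at 5.
554 hashes to 4; 4,5 taken => place at 6.
487 hashes to 3; slot 3 is free => place at 3.
882 hashes to 2; slot 2 is free => place at 2.
549 hashes to 10; 10 taken => place at 0.
Table: [549, —, 882, 487, 972, 874, 554, 271, —, —, 560]

6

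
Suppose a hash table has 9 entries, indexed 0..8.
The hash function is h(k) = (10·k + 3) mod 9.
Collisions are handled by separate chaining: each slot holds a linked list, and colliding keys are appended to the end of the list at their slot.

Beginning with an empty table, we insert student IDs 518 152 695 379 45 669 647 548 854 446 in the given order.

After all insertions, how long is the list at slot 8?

2

Insert 518: h=8, bucket 8 empty → new chain.
Insert 152: h=2, bucket 2 empty → new chain.
Insert 695: h=5, bucket 5 empty → new chain.
Insert 379: h=4, bucket 4 empty → new chain.
Insert 45: h=3, bucket 3 empty → new chain.
Insert 669: h=6, bucket 6 empty → new chain.
Insert 647: h=2, bucket 2 nonempty → append to chain.
Insert 548: h=2, bucket 2 nonempty → append to chain.
Insert 854: h=2, bucket 2 nonempty → append to chain.
Insert 446: h=8, bucket 8 nonempty → append to chain.
Final buckets:
0: ∅
1: ∅
2: 152 -> 647 -> 548 -> 854
3: 45
4: 379
5: 695
6: 669
7: ∅
8: 518 -> 446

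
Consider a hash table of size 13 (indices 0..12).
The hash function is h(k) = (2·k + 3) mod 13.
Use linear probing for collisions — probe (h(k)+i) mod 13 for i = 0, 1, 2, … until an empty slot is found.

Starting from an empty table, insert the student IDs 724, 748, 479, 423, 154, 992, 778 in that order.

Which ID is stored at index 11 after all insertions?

992

724 hashes to 8; slot 8 is free => place at 8.
748 hashes to 4; slot 4 is free => place at 4.
479 hashes to 12; slot 12 is free => place at 12.
423 hashes to 4; 4 taken => place at 5.
154 hashes to 12; 12 taken => place at 0.
992 hashes to 11; slot 11 is free => place at 11.
778 hashes to 12; 12,0 taken => place at 1.
Table: [154, 778, —, —, 748, 423, —, —, 724, —, —, 992, 479]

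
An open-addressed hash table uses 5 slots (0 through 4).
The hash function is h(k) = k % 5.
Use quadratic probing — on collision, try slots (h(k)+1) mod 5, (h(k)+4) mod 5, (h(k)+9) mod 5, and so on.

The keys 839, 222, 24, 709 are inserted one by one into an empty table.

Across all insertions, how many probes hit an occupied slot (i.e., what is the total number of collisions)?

3

839: h=4 => slot 4
222: h=2 => slot 2
24: h=4, probe 4,0 => slot 0
709: h=4, probe 4,0,3 => slot 3
Table: [24, _, 222, 709, 839]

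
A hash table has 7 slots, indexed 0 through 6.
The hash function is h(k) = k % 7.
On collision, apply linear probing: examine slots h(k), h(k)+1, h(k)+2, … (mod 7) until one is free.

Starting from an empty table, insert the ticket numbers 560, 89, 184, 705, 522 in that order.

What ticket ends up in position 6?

705

Insert 560: h=0, slot 0 empty -> index 0.
Insert 89: h=5, slot 5 empty -> index 5.
Insert 184: h=2, slot 2 empty -> index 2.
Insert 705: h=5, slot 5 occupied -> index 6.
Insert 522: h=4, slot 4 empty -> index 4.
Table: [560, ∅, 184, ∅, 522, 89, 705]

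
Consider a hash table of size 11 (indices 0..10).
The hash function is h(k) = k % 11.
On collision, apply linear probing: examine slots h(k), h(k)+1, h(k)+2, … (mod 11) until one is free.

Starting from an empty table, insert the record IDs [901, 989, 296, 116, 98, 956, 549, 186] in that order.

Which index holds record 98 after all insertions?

2

901: h=10 → slot 10
989: h=10, probe 10,0 → slot 0
296: h=10, probe 10,0,1 → slot 1
116: h=6 → slot 6
98: h=10, probe 10,0,1,2 → slot 2
956: h=10, probe 10,0,1,2,3 → slot 3
549: h=10, probe 10,0,1,2,3,4 → slot 4
186: h=10, probe 10,0,1,2,3,4,5 → slot 5
Table: [989, 296, 98, 956, 549, 186, 116, ., ., ., 901]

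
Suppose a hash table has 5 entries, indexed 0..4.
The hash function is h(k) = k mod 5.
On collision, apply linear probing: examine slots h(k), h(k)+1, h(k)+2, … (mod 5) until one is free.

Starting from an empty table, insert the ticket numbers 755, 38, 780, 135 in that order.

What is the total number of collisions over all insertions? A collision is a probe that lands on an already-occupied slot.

3

Insert 755: h=0, slot 0 empty -> index 0.
Insert 38: h=3, slot 3 empty -> index 3.
Insert 780: h=0, slot 0 occupied -> index 1.
Insert 135: h=0, slots 0,1 occupied -> index 2.
Table: [755, 780, 135, 38, _]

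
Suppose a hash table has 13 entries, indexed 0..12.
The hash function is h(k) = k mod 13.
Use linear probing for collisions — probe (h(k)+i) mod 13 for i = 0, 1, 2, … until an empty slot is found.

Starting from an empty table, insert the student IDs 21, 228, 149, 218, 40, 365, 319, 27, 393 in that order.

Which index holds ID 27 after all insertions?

21 hashes to 8; slot 8 is free => place at 8.
228 hashes to 7; slot 7 is free => place at 7.
149 hashes to 6; slot 6 is free => place at 6.
218 hashes to 10; slot 10 is free => place at 10.
40 hashes to 1; slot 1 is free => place at 1.
365 hashes to 1; 1 taken => place at 2.
319 hashes to 7; 7,8 taken => place at 9.
27 hashes to 1; 1,2 taken => place at 3.
393 hashes to 3; 3 taken => place at 4.
Table: [∅, 40, 365, 27, 393, ∅, 149, 228, 21, 319, 218, ∅, ∅]

3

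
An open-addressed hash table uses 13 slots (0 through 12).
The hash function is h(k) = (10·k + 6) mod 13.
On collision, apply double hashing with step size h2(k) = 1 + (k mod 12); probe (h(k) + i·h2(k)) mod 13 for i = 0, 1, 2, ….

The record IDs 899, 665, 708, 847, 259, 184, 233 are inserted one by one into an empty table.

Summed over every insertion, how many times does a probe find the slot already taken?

Insert 899: h=0, slot 0 empty → index 0.
Insert 665: h=0, h2=6, slot 0 occupied → index 6.
Insert 708: h=1, slot 1 empty → index 1.
Insert 847: h=0, h2=8, slot 0 occupied → index 8.
Insert 259: h=9, slot 9 empty → index 9.
Insert 184: h=0, h2=5, slot 0 occupied → index 5.
Insert 233: h=9, h2=6, slot 9 occupied → index 2.
Table: [899, 708, 233, ., ., 184, 665, ., 847, 259, ., ., .]

4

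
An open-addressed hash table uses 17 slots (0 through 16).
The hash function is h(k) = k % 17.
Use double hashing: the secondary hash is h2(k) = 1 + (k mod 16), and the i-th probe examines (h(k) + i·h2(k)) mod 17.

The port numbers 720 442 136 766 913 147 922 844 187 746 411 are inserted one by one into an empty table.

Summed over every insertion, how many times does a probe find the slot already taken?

720 hashes to 6; slot 6 is free -> place at 6.
442 hashes to 0; slot 0 is free -> place at 0.
136 hashes to 0, h2=9; 0 taken -> place at 9.
766 hashes to 1; slot 1 is free -> place at 1.
913 hashes to 12; slot 12 is free -> place at 12.
147 hashes to 11; slot 11 is free -> place at 11.
922 hashes to 4; slot 4 is free -> place at 4.
844 hashes to 11, h2=13; 11 taken -> place at 7.
187 hashes to 0, h2=12; 0,12,7 taken -> place at 2.
746 hashes to 15; slot 15 is free -> place at 15.
411 hashes to 3; slot 3 is free -> place at 3.
Table: [442, 766, 187, 411, 922, ., 720, 844, ., 136, ., 147, 913, ., ., 746, .]

5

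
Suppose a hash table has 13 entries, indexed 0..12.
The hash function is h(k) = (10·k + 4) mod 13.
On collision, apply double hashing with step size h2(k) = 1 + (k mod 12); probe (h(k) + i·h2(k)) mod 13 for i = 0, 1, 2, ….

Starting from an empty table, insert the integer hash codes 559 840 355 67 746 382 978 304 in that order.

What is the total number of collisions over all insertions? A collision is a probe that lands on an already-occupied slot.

2

559 hashes to 4; slot 4 is free → place at 4.
840 hashes to 6; slot 6 is free → place at 6.
355 hashes to 5; slot 5 is free → place at 5.
67 hashes to 11; slot 11 is free → place at 11.
746 hashes to 2; slot 2 is free → place at 2.
382 hashes to 2, h2=11; 2 taken → place at 0.
978 hashes to 8; slot 8 is free → place at 8.
304 hashes to 2, h2=5; 2 taken → place at 7.
Table: [382, ., 746, ., 559, 355, 840, 304, 978, ., ., 67, .]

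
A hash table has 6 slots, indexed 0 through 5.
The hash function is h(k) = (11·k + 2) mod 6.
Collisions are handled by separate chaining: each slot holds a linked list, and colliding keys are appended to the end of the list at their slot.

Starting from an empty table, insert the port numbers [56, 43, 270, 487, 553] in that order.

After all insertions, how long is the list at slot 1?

56 → bucket 0
43 → bucket 1
270 → bucket 2
487 → bucket 1 (collision)
553 → bucket 1 (collision)
Final buckets:
0: 56
1: 43 -> 487 -> 553
2: 270
3: -
4: -
5: -

3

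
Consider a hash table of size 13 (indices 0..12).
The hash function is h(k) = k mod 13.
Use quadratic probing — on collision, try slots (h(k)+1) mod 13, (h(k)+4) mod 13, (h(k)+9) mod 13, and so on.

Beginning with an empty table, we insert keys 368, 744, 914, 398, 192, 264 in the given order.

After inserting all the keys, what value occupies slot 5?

368 hashes to 4; slot 4 is free → place at 4.
744 hashes to 3; slot 3 is free → place at 3.
914 hashes to 4; 4 taken → place at 5.
398 hashes to 8; slot 8 is free → place at 8.
192 hashes to 10; slot 10 is free → place at 10.
264 hashes to 4; 4,5,8 taken → place at 0.
Table: [264, ∅, ∅, 744, 368, 914, ∅, ∅, 398, ∅, 192, ∅, ∅]

914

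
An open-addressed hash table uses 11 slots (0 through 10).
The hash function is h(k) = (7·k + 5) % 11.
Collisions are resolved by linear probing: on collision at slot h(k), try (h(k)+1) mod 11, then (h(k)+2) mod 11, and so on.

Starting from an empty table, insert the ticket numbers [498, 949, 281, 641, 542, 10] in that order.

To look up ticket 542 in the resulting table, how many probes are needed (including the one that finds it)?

498 hashes to 4; slot 4 is free -> place at 4.
949 hashes to 4; 4 taken -> place at 5.
281 hashes to 3; slot 3 is free -> place at 3.
641 hashes to 4; 4,5 taken -> place at 6.
542 hashes to 4; 4,5,6 taken -> place at 7.
10 hashes to 9; slot 9 is free -> place at 9.
Table: [—, —, —, 281, 498, 949, 641, 542, —, 10, —]
Lookup 542: h=4, probe 4,5,6,7 → found at 7.

4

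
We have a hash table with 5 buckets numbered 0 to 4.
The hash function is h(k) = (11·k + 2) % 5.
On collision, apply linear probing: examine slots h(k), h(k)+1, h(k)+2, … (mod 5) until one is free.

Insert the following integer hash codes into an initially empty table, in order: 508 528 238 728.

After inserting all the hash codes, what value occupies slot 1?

528

508: h=0 → slot 0
528: h=0, probe 0,1 → slot 1
238: h=0, probe 0,1,2 → slot 2
728: h=0, probe 0,1,2,3 → slot 3
Table: [508, 528, 238, 728, _]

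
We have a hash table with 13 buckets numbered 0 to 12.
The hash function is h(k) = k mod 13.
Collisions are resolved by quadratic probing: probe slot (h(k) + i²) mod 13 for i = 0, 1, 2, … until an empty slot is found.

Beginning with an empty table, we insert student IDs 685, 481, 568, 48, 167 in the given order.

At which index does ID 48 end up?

Insert 685: h=9, slot 9 empty -> index 9.
Insert 481: h=0, slot 0 empty -> index 0.
Insert 568: h=9, slot 9 occupied -> index 10.
Insert 48: h=9, slots 9,10,0 occupied -> index 5.
Insert 167: h=11, slot 11 empty -> index 11.
Table: [481, _, _, _, _, 48, _, _, _, 685, 568, 167, _]

5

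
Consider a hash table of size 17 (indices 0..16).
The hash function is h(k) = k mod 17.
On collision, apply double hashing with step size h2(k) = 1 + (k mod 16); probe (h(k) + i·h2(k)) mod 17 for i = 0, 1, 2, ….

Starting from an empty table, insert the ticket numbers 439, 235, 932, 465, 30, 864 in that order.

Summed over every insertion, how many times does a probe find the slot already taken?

Insert 439: h=14, slot 14 empty => index 14.
Insert 235: h=14, h2=12, slot 14 occupied => index 9.
Insert 932: h=14, h2=5, slot 14 occupied => index 2.
Insert 465: h=6, slot 6 empty => index 6.
Insert 30: h=13, slot 13 empty => index 13.
Insert 864: h=14, h2=1, slot 14 occupied => index 15.
Table: [∅, ∅, 932, ∅, ∅, ∅, 465, ∅, ∅, 235, ∅, ∅, ∅, 30, 439, 864, ∅]

3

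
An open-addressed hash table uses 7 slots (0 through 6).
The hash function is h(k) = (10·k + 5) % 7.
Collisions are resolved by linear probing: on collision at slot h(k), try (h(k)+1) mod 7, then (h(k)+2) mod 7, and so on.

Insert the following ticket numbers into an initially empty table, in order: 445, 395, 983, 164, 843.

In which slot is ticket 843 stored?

Insert 445: h=3, slot 3 empty → index 3.
Insert 395: h=0, slot 0 empty → index 0.
Insert 983: h=0, slot 0 occupied → index 1.
Insert 164: h=0, slots 0,1 occupied → index 2.
Insert 843: h=0, slots 0,1,2,3 occupied → index 4.
Table: [395, 983, 164, 445, 843, ∅, ∅]

4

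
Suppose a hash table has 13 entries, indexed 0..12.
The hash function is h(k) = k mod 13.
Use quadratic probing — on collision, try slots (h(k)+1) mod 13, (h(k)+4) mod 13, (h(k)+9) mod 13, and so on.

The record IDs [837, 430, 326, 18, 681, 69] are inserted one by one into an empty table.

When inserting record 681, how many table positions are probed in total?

Insert 837: h=5, slot 5 empty -> index 5.
Insert 430: h=1, slot 1 empty -> index 1.
Insert 326: h=1, slot 1 occupied -> index 2.
Insert 18: h=5, slot 5 occupied -> index 6.
Insert 681: h=5, slots 5,6 occupied -> index 9.
Insert 69: h=4, slot 4 empty -> index 4.
Table: [—, 430, 326, —, 69, 837, 18, —, —, 681, —, —, —]

3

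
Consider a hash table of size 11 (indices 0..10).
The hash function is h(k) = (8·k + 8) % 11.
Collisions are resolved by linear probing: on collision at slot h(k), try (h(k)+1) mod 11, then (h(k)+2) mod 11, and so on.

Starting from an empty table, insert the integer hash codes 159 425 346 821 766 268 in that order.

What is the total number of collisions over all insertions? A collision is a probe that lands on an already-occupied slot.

159 hashes to 4; slot 4 is free → place at 4.
425 hashes to 9; slot 9 is free → place at 9.
346 hashes to 4; 4 taken → place at 5.
821 hashes to 9; 9 taken → place at 10.
766 hashes to 9; 9,10 taken → place at 0.
268 hashes to 7; slot 7 is free → place at 7.
Table: [766, _, _, _, 159, 346, _, 268, _, 425, 821]

4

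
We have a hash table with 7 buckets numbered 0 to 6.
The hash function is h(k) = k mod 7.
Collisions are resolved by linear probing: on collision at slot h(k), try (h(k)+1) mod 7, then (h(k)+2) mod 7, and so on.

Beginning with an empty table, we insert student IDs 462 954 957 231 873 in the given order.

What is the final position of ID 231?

Insert 462: h=0, slot 0 empty → index 0.
Insert 954: h=2, slot 2 empty → index 2.
Insert 957: h=5, slot 5 empty → index 5.
Insert 231: h=0, slot 0 occupied → index 1.
Insert 873: h=5, slot 5 occupied → index 6.
Table: [462, 231, 954, ., ., 957, 873]

1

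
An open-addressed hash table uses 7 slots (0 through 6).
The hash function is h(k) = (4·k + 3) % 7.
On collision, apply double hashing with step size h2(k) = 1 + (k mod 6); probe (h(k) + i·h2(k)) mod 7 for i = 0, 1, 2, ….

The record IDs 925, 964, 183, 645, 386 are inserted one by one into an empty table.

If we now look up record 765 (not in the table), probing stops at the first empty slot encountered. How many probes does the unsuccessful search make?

Insert 925: h=0, slot 0 empty -> index 0.
Insert 964: h=2, slot 2 empty -> index 2.
Insert 183: h=0, h2=4, slot 0 occupied -> index 4.
Insert 645: h=0, h2=4, slots 0,4 occupied -> index 1.
Insert 386: h=0, h2=3, slot 0 occupied -> index 3.
Table: [925, 645, 964, 386, 183, —, —]
Lookup 765: h=4, h2=4, probe 4,1,5 → slot 5 empty, not found.

3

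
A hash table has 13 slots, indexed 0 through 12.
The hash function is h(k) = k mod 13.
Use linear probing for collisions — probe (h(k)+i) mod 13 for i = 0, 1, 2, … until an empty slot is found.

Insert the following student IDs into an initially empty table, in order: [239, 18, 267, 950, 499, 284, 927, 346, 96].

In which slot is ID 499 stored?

Insert 239: h=5, slot 5 empty → index 5.
Insert 18: h=5, slot 5 occupied → index 6.
Insert 267: h=7, slot 7 empty → index 7.
Insert 950: h=1, slot 1 empty → index 1.
Insert 499: h=5, slots 5,6,7 occupied → index 8.
Insert 284: h=11, slot 11 empty → index 11.
Insert 927: h=4, slot 4 empty → index 4.
Insert 346: h=8, slot 8 occupied → index 9.
Insert 96: h=5, slots 5,6,7,8,9 occupied → index 10.
Table: [-, 950, -, -, 927, 239, 18, 267, 499, 346, 96, 284, -]

8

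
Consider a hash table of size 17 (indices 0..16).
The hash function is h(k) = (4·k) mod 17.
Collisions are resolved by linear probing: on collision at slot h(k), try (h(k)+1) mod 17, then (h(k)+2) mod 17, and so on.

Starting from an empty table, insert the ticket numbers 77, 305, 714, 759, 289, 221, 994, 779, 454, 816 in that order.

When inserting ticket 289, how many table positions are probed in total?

2

77: h=2 => slot 2
305: h=13 => slot 13
714: h=0 => slot 0
759: h=10 => slot 10
289: h=0, probe 0,1 => slot 1
221: h=0, probe 0,1,2,3 => slot 3
994: h=15 => slot 15
779: h=5 => slot 5
454: h=14 => slot 14
816: h=0, probe 0,1,2,3,4 => slot 4
Table: [714, 289, 77, 221, 816, 779, ., ., ., ., 759, ., ., 305, 454, 994, .]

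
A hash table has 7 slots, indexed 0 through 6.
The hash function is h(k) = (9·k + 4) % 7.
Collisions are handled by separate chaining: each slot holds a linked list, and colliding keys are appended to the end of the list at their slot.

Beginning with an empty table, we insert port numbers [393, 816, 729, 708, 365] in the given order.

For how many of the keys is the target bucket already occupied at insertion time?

3

Insert 393: h=6, bucket 6 empty -> new chain.
Insert 816: h=5, bucket 5 empty -> new chain.
Insert 729: h=6, bucket 6 nonempty -> append to chain.
Insert 708: h=6, bucket 6 nonempty -> append to chain.
Insert 365: h=6, bucket 6 nonempty -> append to chain.
Final buckets:
0: ∅
1: ∅
2: ∅
3: ∅
4: ∅
5: 816
6: 393 -> 729 -> 708 -> 365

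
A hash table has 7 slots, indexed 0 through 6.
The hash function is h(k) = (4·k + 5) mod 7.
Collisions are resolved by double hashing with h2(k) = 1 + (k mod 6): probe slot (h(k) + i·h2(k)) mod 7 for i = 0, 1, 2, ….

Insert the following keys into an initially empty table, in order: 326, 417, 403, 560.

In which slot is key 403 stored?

2

326: h=0 → slot 0
417: h=0, h2=4, probe 0,4 → slot 4
403: h=0, h2=2, probe 0,2 → slot 2
560: h=5 → slot 5
Table: [326, -, 403, -, 417, 560, -]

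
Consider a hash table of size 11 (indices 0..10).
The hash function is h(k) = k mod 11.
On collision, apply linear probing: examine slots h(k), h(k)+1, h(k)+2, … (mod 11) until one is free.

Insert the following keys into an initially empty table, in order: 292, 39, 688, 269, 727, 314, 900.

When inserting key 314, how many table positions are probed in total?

4

292 hashes to 6; slot 6 is free => place at 6.
39 hashes to 6; 6 taken => place at 7.
688 hashes to 6; 6,7 taken => place at 8.
269 hashes to 5; slot 5 is free => place at 5.
727 hashes to 1; slot 1 is free => place at 1.
314 hashes to 6; 6,7,8 taken => place at 9.
900 hashes to 9; 9 taken => place at 10.
Table: [_, 727, _, _, _, 269, 292, 39, 688, 314, 900]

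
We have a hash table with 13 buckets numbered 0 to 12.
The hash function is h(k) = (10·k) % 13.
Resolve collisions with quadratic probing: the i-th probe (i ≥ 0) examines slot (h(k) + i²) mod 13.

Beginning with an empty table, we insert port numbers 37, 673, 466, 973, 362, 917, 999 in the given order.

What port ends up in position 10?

973

37 hashes to 6; slot 6 is free → place at 6.
673 hashes to 9; slot 9 is free → place at 9.
466 hashes to 6; 6 taken → place at 7.
973 hashes to 6; 6,7 taken → place at 10.
362 hashes to 6; 6,7,10 taken → place at 2.
917 hashes to 5; slot 5 is free → place at 5.
999 hashes to 6; 6,7,10,2,9,5 taken → place at 3.
Table: [—, —, 362, 999, —, 917, 37, 466, —, 673, 973, —, —]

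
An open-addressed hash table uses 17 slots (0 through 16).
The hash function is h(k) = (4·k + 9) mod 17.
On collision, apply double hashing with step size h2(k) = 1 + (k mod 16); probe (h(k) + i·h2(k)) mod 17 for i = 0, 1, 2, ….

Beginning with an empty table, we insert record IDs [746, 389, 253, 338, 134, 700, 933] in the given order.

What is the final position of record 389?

7

746: h=1 => slot 1
389: h=1, h2=6, probe 1,7 => slot 7
253: h=1, h2=14, probe 1,15 => slot 15
338: h=1, h2=3, probe 1,4 => slot 4
134: h=1, h2=7, probe 1,8 => slot 8
700: h=4, h2=13, probe 4,0 => slot 0
933: h=1, h2=6, probe 1,7,13 => slot 13
Table: [700, 746, —, —, 338, —, —, 389, 134, —, —, —, —, 933, —, 253, —]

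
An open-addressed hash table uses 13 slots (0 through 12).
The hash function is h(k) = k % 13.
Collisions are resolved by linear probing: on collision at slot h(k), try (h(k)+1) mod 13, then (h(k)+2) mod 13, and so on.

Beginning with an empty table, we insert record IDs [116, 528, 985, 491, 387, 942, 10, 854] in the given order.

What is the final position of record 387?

116: h=12 → slot 12
528: h=8 → slot 8
985: h=10 → slot 10
491: h=10, probe 10,11 → slot 11
387: h=10, probe 10,11,12,0 → slot 0
942: h=6 → slot 6
10: h=10, probe 10,11,12,0,1 → slot 1
854: h=9 → slot 9
Table: [387, 10, —, —, —, —, 942, —, 528, 854, 985, 491, 116]

0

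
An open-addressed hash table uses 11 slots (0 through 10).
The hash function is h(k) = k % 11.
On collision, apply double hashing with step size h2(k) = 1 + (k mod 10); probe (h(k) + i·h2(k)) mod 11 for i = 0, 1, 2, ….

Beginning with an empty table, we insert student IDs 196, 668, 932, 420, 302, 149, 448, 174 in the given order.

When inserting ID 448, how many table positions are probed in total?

196: h=9 => slot 9
668: h=8 => slot 8
932: h=8, h2=3, probe 8,0 => slot 0
420: h=2 => slot 2
302: h=5 => slot 5
149: h=6 => slot 6
448: h=8, h2=9, probe 8,6,4 => slot 4
174: h=9, h2=5, probe 9,3 => slot 3
Table: [932, _, 420, 174, 448, 302, 149, _, 668, 196, _]

3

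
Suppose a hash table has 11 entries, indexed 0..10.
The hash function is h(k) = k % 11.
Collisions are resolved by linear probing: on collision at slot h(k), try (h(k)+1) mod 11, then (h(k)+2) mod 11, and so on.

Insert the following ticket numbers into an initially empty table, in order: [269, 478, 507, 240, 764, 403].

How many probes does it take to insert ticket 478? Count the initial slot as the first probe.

269: h=5 => slot 5
478: h=5, probe 5,6 => slot 6
507: h=1 => slot 1
240: h=9 => slot 9
764: h=5, probe 5,6,7 => slot 7
403: h=7, probe 7,8 => slot 8
Table: [-, 507, -, -, -, 269, 478, 764, 403, 240, -]

2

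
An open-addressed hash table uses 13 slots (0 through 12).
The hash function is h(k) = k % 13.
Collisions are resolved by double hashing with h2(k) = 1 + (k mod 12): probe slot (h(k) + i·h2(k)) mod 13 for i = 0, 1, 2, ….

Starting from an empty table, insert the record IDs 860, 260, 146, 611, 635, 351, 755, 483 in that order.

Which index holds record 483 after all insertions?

Insert 860: h=2, slot 2 empty → index 2.
Insert 260: h=0, slot 0 empty → index 0.
Insert 146: h=3, slot 3 empty → index 3.
Insert 611: h=0, h2=12, slot 0 occupied → index 12.
Insert 635: h=11, slot 11 empty → index 11.
Insert 351: h=0, h2=4, slot 0 occupied → index 4.
Insert 755: h=1, slot 1 empty → index 1.
Insert 483: h=2, h2=4, slot 2 occupied → index 6.
Table: [260, 755, 860, 146, 351, —, 483, —, —, —, —, 635, 611]

6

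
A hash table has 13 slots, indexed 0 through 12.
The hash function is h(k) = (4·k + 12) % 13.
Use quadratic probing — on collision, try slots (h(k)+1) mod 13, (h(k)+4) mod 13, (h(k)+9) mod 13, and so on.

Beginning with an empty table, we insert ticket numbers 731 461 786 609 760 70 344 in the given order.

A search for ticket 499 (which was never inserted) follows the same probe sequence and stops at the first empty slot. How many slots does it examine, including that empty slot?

731 hashes to 11; slot 11 is free -> place at 11.
461 hashes to 10; slot 10 is free -> place at 10.
786 hashes to 10; 10,11 taken -> place at 1.
609 hashes to 4; slot 4 is free -> place at 4.
760 hashes to 10; 10,11,1 taken -> place at 6.
70 hashes to 6; 6 taken -> place at 7.
344 hashes to 10; 10,11,1,6 taken -> place at 0.
Table: [344, 786, -, -, 609, -, 760, 70, -, -, 461, 731, -]
Lookup 499: h=6, probe 6,7,10,2 → slot 2 empty, not found.

4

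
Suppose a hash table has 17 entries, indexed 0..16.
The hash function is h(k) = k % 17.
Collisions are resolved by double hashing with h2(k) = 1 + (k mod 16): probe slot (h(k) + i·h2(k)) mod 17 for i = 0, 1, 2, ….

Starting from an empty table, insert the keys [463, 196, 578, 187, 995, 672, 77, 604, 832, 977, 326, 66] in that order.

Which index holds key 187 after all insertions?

12

463 hashes to 4; slot 4 is free => place at 4.
196 hashes to 9; slot 9 is free => place at 9.
578 hashes to 0; slot 0 is free => place at 0.
187 hashes to 0, h2=12; 0 taken => place at 12.
995 hashes to 9, h2=4; 9 taken => place at 13.
672 hashes to 9, h2=1; 9 taken => place at 10.
77 hashes to 9, h2=14; 9 taken => place at 6.
604 hashes to 9, h2=13; 9 taken => place at 5.
832 hashes to 16; slot 16 is free => place at 16.
977 hashes to 8; slot 8 is free => place at 8.
326 hashes to 3; slot 3 is free => place at 3.
66 hashes to 15; slot 15 is free => place at 15.
Table: [578, ., ., 326, 463, 604, 77, ., 977, 196, 672, ., 187, 995, ., 66, 832]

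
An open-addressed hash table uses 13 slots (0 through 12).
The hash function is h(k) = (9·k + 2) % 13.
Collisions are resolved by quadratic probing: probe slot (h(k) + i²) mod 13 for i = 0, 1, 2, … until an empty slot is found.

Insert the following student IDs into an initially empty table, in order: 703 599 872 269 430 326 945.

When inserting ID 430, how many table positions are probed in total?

Insert 703: h=11, slot 11 empty → index 11.
Insert 599: h=11, slot 11 occupied → index 12.
Insert 872: h=11, slots 11,12 occupied → index 2.
Insert 269: h=5, slot 5 empty → index 5.
Insert 430: h=11, slots 11,12,2 occupied → index 7.
Insert 326: h=11, slots 11,12,2,7 occupied → index 1.
Insert 945: h=5, slot 5 occupied → index 6.
Table: [—, 326, 872, —, —, 269, 945, 430, —, —, —, 703, 599]

4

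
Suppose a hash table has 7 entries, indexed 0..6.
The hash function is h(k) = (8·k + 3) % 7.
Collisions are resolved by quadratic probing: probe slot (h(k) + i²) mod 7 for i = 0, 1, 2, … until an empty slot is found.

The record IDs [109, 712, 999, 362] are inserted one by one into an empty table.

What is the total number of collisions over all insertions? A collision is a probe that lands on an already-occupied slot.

3

109 hashes to 0; slot 0 is free → place at 0.
712 hashes to 1; slot 1 is free → place at 1.
999 hashes to 1; 1 taken → place at 2.
362 hashes to 1; 1,2 taken → place at 5.
Table: [109, 712, 999, ., ., 362, .]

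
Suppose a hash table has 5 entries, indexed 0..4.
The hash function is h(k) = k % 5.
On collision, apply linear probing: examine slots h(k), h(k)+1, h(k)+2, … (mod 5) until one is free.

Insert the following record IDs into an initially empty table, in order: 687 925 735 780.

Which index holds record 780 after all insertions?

3

Insert 687: h=2, slot 2 empty → index 2.
Insert 925: h=0, slot 0 empty → index 0.
Insert 735: h=0, slot 0 occupied → index 1.
Insert 780: h=0, slots 0,1,2 occupied → index 3.
Table: [925, 735, 687, 780, —]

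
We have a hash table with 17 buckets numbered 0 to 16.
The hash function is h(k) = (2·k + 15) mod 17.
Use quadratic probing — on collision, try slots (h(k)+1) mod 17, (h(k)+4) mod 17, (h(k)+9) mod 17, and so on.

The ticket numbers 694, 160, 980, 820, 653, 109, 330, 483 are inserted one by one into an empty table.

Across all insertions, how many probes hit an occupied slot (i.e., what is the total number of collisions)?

10

Insert 694: h=9, slot 9 empty -> index 9.
Insert 160: h=12, slot 12 empty -> index 12.
Insert 980: h=3, slot 3 empty -> index 3.
Insert 820: h=6, slot 6 empty -> index 6.
Insert 653: h=12, slot 12 occupied -> index 13.
Insert 109: h=12, slots 12,13 occupied -> index 16.
Insert 330: h=12, slots 12,13,16 occupied -> index 4.
Insert 483: h=12, slots 12,13,16,4 occupied -> index 11.
Table: [∅, ∅, ∅, 980, 330, ∅, 820, ∅, ∅, 694, ∅, 483, 160, 653, ∅, ∅, 109]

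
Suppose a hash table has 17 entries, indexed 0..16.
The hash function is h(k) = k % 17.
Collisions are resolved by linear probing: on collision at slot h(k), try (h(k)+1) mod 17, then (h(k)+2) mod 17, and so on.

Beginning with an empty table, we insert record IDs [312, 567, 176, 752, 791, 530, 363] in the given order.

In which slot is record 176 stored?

312: h=6 -> slot 6
567: h=6, probe 6,7 -> slot 7
176: h=6, probe 6,7,8 -> slot 8
752: h=4 -> slot 4
791: h=9 -> slot 9
530: h=3 -> slot 3
363: h=6, probe 6,7,8,9,10 -> slot 10
Table: [-, -, -, 530, 752, -, 312, 567, 176, 791, 363, -, -, -, -, -, -]

8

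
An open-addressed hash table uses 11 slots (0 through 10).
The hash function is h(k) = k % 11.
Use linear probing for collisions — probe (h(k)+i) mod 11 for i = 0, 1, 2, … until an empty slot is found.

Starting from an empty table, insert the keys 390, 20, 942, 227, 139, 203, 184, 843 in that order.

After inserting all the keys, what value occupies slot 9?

390: h=5 → slot 5
20: h=9 → slot 9
942: h=7 → slot 7
227: h=7, probe 7,8 → slot 8
139: h=7, probe 7,8,9,10 → slot 10
203: h=5, probe 5,6 → slot 6
184: h=8, probe 8,9,10,0 → slot 0
843: h=7, probe 7,8,9,10,0,1 → slot 1
Table: [184, 843, —, —, —, 390, 203, 942, 227, 20, 139]

20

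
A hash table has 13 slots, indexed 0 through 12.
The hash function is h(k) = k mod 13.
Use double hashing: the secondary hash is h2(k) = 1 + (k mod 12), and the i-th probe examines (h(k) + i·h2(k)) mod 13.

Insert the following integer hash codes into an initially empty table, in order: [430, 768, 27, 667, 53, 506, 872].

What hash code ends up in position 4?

Insert 430: h=1, slot 1 empty => index 1.
Insert 768: h=1, h2=1, slot 1 occupied => index 2.
Insert 27: h=1, h2=4, slot 1 occupied => index 5.
Insert 667: h=4, slot 4 empty => index 4.
Insert 53: h=1, h2=6, slot 1 occupied => index 7.
Insert 506: h=12, slot 12 empty => index 12.
Insert 872: h=1, h2=9, slot 1 occupied => index 10.
Table: [∅, 430, 768, ∅, 667, 27, ∅, 53, ∅, ∅, 872, ∅, 506]

667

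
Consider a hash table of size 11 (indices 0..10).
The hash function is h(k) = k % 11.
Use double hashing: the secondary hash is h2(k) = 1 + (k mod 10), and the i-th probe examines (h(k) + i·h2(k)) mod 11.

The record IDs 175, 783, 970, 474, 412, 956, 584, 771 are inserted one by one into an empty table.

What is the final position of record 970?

175: h=10 => slot 10
783: h=2 => slot 2
970: h=2, h2=1, probe 2,3 => slot 3
474: h=1 => slot 1
412: h=5 => slot 5
956: h=10, h2=7, probe 10,6 => slot 6
584: h=1, h2=5, probe 1,6,0 => slot 0
771: h=1, h2=2, probe 1,3,5,7 => slot 7
Table: [584, 474, 783, 970, _, 412, 956, 771, _, _, 175]

3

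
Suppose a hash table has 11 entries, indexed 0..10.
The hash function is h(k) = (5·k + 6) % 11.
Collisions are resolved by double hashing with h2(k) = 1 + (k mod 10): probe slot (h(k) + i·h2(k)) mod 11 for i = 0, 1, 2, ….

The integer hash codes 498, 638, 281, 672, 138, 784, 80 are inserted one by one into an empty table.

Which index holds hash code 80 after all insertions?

2

498 hashes to 10; slot 10 is free => place at 10.
638 hashes to 6; slot 6 is free => place at 6.
281 hashes to 3; slot 3 is free => place at 3.
672 hashes to 0; slot 0 is free => place at 0.
138 hashes to 3, h2=9; 3 taken => place at 1.
784 hashes to 10, h2=5; 10 taken => place at 4.
80 hashes to 10, h2=1; 10,0,1 taken => place at 2.
Table: [672, 138, 80, 281, 784, ., 638, ., ., ., 498]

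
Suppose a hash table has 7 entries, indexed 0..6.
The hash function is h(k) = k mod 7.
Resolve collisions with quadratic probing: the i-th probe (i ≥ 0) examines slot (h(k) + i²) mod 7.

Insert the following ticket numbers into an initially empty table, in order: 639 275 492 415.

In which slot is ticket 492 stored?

639: h=2 => slot 2
275: h=2, probe 2,3 => slot 3
492: h=2, probe 2,3,6 => slot 6
415: h=2, probe 2,3,6,4 => slot 4
Table: [-, -, 639, 275, 415, -, 492]

6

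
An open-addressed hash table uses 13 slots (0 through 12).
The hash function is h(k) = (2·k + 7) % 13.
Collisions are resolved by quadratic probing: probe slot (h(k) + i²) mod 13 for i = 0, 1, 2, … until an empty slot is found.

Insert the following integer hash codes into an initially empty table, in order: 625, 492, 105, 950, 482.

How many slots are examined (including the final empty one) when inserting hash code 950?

3

625 hashes to 9; slot 9 is free → place at 9.
492 hashes to 3; slot 3 is free → place at 3.
105 hashes to 9; 9 taken → place at 10.
950 hashes to 9; 9,10 taken → place at 0.
482 hashes to 9; 9,10,0 taken → place at 5.
Table: [950, —, —, 492, —, 482, —, —, —, 625, 105, —, —]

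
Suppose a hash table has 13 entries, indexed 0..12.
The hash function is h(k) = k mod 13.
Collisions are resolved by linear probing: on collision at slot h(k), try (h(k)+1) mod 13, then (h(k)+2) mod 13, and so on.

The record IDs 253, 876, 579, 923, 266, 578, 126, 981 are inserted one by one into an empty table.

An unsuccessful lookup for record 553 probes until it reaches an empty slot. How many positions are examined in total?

253 hashes to 6; slot 6 is free -> place at 6.
876 hashes to 5; slot 5 is free -> place at 5.
579 hashes to 7; slot 7 is free -> place at 7.
923 hashes to 0; slot 0 is free -> place at 0.
266 hashes to 6; 6,7 taken -> place at 8.
578 hashes to 6; 6,7,8 taken -> place at 9.
126 hashes to 9; 9 taken -> place at 10.
981 hashes to 6; 6,7,8,9,10 taken -> place at 11.
Table: [923, -, -, -, -, 876, 253, 579, 266, 578, 126, 981, -]
Lookup 553: h=7, probe 7,8,9,10,11,12 → slot 12 empty, not found.

6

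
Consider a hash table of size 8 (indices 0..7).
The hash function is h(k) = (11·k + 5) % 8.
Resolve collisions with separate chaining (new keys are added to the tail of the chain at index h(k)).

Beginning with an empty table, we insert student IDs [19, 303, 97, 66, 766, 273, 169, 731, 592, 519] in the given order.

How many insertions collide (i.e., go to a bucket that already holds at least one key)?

19 → bucket 6
303 → bucket 2
97 → bucket 0
66 → bucket 3
766 → bucket 7
273 → bucket 0 (collision)
169 → bucket 0 (collision)
731 → bucket 6 (collision)
592 → bucket 5
519 → bucket 2 (collision)
Final buckets:
0: 97 -> 273 -> 169
1: .
2: 303 -> 519
3: 66
4: .
5: 592
6: 19 -> 731
7: 766

4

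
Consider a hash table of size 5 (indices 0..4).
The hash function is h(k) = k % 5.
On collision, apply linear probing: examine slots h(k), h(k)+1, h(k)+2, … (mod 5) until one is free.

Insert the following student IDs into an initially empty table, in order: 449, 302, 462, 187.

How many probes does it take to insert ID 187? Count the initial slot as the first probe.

449 hashes to 4; slot 4 is free -> place at 4.
302 hashes to 2; slot 2 is free -> place at 2.
462 hashes to 2; 2 taken -> place at 3.
187 hashes to 2; 2,3,4 taken -> place at 0.
Table: [187, ., 302, 462, 449]

4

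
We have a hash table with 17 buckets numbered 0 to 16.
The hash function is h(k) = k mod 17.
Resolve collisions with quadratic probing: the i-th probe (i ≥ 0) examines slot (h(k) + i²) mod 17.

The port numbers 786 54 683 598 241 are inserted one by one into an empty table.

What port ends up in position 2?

786 hashes to 4; slot 4 is free -> place at 4.
54 hashes to 3; slot 3 is free -> place at 3.
683 hashes to 3; 3,4 taken -> place at 7.
598 hashes to 3; 3,4,7 taken -> place at 12.
241 hashes to 3; 3,4,7,12 taken -> place at 2.
Table: [-, -, 241, 54, 786, -, -, 683, -, -, -, -, 598, -, -, -, -]

241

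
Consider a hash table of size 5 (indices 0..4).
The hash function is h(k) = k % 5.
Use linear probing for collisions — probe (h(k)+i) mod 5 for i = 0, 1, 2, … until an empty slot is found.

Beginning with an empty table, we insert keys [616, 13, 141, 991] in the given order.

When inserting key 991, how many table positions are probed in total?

616: h=1 => slot 1
13: h=3 => slot 3
141: h=1, probe 1,2 => slot 2
991: h=1, probe 1,2,3,4 => slot 4
Table: [—, 616, 141, 13, 991]

4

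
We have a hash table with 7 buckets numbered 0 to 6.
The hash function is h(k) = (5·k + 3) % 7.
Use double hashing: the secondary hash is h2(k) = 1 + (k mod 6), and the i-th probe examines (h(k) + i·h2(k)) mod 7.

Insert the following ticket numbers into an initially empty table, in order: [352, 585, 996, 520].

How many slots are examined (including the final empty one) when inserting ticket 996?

2

352: h=6 → slot 6
585: h=2 → slot 2
996: h=6, h2=1, probe 6,0 → slot 0
520: h=6, h2=5, probe 6,4 → slot 4
Table: [996, ∅, 585, ∅, 520, ∅, 352]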